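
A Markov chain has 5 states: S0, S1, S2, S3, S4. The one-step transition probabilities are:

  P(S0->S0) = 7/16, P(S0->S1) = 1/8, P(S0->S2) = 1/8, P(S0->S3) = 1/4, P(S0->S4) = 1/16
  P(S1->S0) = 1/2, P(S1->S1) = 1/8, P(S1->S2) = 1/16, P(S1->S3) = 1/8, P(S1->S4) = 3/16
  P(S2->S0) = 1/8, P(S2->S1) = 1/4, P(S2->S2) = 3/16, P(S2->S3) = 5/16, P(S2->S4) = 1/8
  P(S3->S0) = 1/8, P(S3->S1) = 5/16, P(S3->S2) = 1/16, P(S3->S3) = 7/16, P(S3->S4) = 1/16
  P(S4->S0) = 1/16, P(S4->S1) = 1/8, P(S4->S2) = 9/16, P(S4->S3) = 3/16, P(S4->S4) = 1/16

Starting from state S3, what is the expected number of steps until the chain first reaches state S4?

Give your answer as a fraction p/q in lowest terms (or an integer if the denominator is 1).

Let h_i = expected steps to first reach S4 from state i.
Boundary: h_S4 = 0.
First-step equations for the other states:
  h_S0 = 1 + 7/16*h_S0 + 1/8*h_S1 + 1/8*h_S2 + 1/4*h_S3 + 1/16*h_S4
  h_S1 = 1 + 1/2*h_S0 + 1/8*h_S1 + 1/16*h_S2 + 1/8*h_S3 + 3/16*h_S4
  h_S2 = 1 + 1/8*h_S0 + 1/4*h_S1 + 3/16*h_S2 + 5/16*h_S3 + 1/8*h_S4
  h_S3 = 1 + 1/8*h_S0 + 5/16*h_S1 + 1/16*h_S2 + 7/16*h_S3 + 1/16*h_S4

Substituting h_S4 = 0 and rearranging gives the linear system (I - Q) h = 1:
  [9/16, -1/8, -1/8, -1/4] . (h_S0, h_S1, h_S2, h_S3) = 1
  [-1/2, 7/8, -1/16, -1/8] . (h_S0, h_S1, h_S2, h_S3) = 1
  [-1/8, -1/4, 13/16, -5/16] . (h_S0, h_S1, h_S2, h_S3) = 1
  [-1/8, -5/16, -1/16, 9/16] . (h_S0, h_S1, h_S2, h_S3) = 1

Solving yields:
  h_S0 = 52016/4825
  h_S1 = 9184/965
  h_S2 = 47664/4825
  h_S3 = 50944/4825

Starting state is S3, so the expected hitting time is h_S3 = 50944/4825.

Answer: 50944/4825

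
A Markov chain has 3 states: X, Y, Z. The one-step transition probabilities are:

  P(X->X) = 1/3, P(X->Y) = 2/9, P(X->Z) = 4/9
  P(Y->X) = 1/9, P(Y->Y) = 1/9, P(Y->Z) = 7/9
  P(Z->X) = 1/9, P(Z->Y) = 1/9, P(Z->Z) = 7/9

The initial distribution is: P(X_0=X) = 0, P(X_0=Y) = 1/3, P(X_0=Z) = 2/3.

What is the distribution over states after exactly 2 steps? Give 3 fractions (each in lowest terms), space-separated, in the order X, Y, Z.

Answer: 11/81 10/81 20/27

Derivation:
Propagating the distribution step by step (d_{t+1} = d_t * P):
d_0 = (X=0, Y=1/3, Z=2/3)
  d_1[X] = 0*1/3 + 1/3*1/9 + 2/3*1/9 = 1/9
  d_1[Y] = 0*2/9 + 1/3*1/9 + 2/3*1/9 = 1/9
  d_1[Z] = 0*4/9 + 1/3*7/9 + 2/3*7/9 = 7/9
d_1 = (X=1/9, Y=1/9, Z=7/9)
  d_2[X] = 1/9*1/3 + 1/9*1/9 + 7/9*1/9 = 11/81
  d_2[Y] = 1/9*2/9 + 1/9*1/9 + 7/9*1/9 = 10/81
  d_2[Z] = 1/9*4/9 + 1/9*7/9 + 7/9*7/9 = 20/27
d_2 = (X=11/81, Y=10/81, Z=20/27)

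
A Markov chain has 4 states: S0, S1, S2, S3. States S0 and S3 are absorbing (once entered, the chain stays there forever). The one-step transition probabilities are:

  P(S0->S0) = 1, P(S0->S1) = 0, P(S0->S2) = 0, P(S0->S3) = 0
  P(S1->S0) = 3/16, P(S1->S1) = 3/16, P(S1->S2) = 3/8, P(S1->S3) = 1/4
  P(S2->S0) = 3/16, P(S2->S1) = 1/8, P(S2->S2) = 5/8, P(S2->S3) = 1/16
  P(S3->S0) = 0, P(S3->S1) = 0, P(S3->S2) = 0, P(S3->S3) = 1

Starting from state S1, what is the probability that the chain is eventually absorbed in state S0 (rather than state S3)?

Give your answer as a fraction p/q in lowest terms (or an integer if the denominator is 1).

Answer: 6/11

Derivation:
Let a_i = P(absorbed in S0 | start in state i).
Boundary conditions: a_S0 = 1, a_S3 = 0.
For each transient state i, a_i = sum_j P(i->j) * a_j:
  a_S1 = 3/16*a_S0 + 3/16*a_S1 + 3/8*a_S2 + 1/4*a_S3
  a_S2 = 3/16*a_S0 + 1/8*a_S1 + 5/8*a_S2 + 1/16*a_S3

Substituting a_S0 = 1 and a_S3 = 0, rearrange to (I - Q) a = r where r[i] = P(i -> S0):
  [13/16, -3/8] . (a_S1, a_S2) = 3/16
  [-1/8, 3/8] . (a_S1, a_S2) = 3/16

Solving yields:
  a_S1 = 6/11
  a_S2 = 15/22

Starting state is S1, so the absorption probability is a_S1 = 6/11.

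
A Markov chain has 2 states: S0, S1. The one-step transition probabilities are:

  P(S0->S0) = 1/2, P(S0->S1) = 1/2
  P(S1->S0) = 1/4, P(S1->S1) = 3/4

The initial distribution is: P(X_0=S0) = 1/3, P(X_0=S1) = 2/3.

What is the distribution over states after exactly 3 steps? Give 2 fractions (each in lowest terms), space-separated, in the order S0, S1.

Propagating the distribution step by step (d_{t+1} = d_t * P):
d_0 = (S0=1/3, S1=2/3)
  d_1[S0] = 1/3*1/2 + 2/3*1/4 = 1/3
  d_1[S1] = 1/3*1/2 + 2/3*3/4 = 2/3
d_1 = (S0=1/3, S1=2/3)
  d_2[S0] = 1/3*1/2 + 2/3*1/4 = 1/3
  d_2[S1] = 1/3*1/2 + 2/3*3/4 = 2/3
d_2 = (S0=1/3, S1=2/3)
  d_3[S0] = 1/3*1/2 + 2/3*1/4 = 1/3
  d_3[S1] = 1/3*1/2 + 2/3*3/4 = 2/3
d_3 = (S0=1/3, S1=2/3)

Answer: 1/3 2/3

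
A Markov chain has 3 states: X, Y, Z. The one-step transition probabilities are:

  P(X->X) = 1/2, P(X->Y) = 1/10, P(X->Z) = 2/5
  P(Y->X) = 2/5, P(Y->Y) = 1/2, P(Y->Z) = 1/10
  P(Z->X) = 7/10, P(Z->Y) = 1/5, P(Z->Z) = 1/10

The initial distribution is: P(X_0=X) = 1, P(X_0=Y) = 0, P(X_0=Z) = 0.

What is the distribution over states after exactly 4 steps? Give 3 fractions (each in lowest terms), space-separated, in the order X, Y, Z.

Answer: 1069/2000 2059/10000 649/2500

Derivation:
Propagating the distribution step by step (d_{t+1} = d_t * P):
d_0 = (X=1, Y=0, Z=0)
  d_1[X] = 1*1/2 + 0*2/5 + 0*7/10 = 1/2
  d_1[Y] = 1*1/10 + 0*1/2 + 0*1/5 = 1/10
  d_1[Z] = 1*2/5 + 0*1/10 + 0*1/10 = 2/5
d_1 = (X=1/2, Y=1/10, Z=2/5)
  d_2[X] = 1/2*1/2 + 1/10*2/5 + 2/5*7/10 = 57/100
  d_2[Y] = 1/2*1/10 + 1/10*1/2 + 2/5*1/5 = 9/50
  d_2[Z] = 1/2*2/5 + 1/10*1/10 + 2/5*1/10 = 1/4
d_2 = (X=57/100, Y=9/50, Z=1/4)
  d_3[X] = 57/100*1/2 + 9/50*2/5 + 1/4*7/10 = 133/250
  d_3[Y] = 57/100*1/10 + 9/50*1/2 + 1/4*1/5 = 197/1000
  d_3[Z] = 57/100*2/5 + 9/50*1/10 + 1/4*1/10 = 271/1000
d_3 = (X=133/250, Y=197/1000, Z=271/1000)
  d_4[X] = 133/250*1/2 + 197/1000*2/5 + 271/1000*7/10 = 1069/2000
  d_4[Y] = 133/250*1/10 + 197/1000*1/2 + 271/1000*1/5 = 2059/10000
  d_4[Z] = 133/250*2/5 + 197/1000*1/10 + 271/1000*1/10 = 649/2500
d_4 = (X=1069/2000, Y=2059/10000, Z=649/2500)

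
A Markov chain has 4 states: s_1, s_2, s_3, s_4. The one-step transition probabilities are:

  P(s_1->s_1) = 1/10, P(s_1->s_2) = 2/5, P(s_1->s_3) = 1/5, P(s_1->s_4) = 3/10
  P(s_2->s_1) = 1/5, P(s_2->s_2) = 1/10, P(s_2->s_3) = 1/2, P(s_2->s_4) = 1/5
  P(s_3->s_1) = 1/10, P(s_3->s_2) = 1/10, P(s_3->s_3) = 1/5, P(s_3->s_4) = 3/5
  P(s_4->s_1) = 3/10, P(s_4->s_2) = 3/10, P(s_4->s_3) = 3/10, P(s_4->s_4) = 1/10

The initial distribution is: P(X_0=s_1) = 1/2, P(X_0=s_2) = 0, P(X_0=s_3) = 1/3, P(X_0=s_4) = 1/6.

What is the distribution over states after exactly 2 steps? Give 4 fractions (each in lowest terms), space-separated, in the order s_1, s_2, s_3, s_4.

Propagating the distribution step by step (d_{t+1} = d_t * P):
d_0 = (s_1=1/2, s_2=0, s_3=1/3, s_4=1/6)
  d_1[s_1] = 1/2*1/10 + 0*1/5 + 1/3*1/10 + 1/6*3/10 = 2/15
  d_1[s_2] = 1/2*2/5 + 0*1/10 + 1/3*1/10 + 1/6*3/10 = 17/60
  d_1[s_3] = 1/2*1/5 + 0*1/2 + 1/3*1/5 + 1/6*3/10 = 13/60
  d_1[s_4] = 1/2*3/10 + 0*1/5 + 1/3*3/5 + 1/6*1/10 = 11/30
d_1 = (s_1=2/15, s_2=17/60, s_3=13/60, s_4=11/30)
  d_2[s_1] = 2/15*1/10 + 17/60*1/5 + 13/60*1/10 + 11/30*3/10 = 121/600
  d_2[s_2] = 2/15*2/5 + 17/60*1/10 + 13/60*1/10 + 11/30*3/10 = 16/75
  d_2[s_3] = 2/15*1/5 + 17/60*1/2 + 13/60*1/5 + 11/30*3/10 = 193/600
  d_2[s_4] = 2/15*3/10 + 17/60*1/5 + 13/60*3/5 + 11/30*1/10 = 79/300
d_2 = (s_1=121/600, s_2=16/75, s_3=193/600, s_4=79/300)

Answer: 121/600 16/75 193/600 79/300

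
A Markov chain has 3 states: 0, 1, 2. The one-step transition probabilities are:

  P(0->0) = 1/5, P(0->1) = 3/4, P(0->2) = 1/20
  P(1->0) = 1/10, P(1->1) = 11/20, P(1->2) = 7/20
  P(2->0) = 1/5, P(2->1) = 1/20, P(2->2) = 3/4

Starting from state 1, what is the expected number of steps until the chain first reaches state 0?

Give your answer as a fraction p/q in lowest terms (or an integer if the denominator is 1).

Let h_i = expected steps to first reach 0 from state i.
Boundary: h_0 = 0.
First-step equations for the other states:
  h_1 = 1 + 1/10*h_0 + 11/20*h_1 + 7/20*h_2
  h_2 = 1 + 1/5*h_0 + 1/20*h_1 + 3/4*h_2

Substituting h_0 = 0 and rearranging gives the linear system (I - Q) h = 1:
  [9/20, -7/20] . (h_1, h_2) = 1
  [-1/20, 1/4] . (h_1, h_2) = 1

Solving yields:
  h_1 = 120/19
  h_2 = 100/19

Starting state is 1, so the expected hitting time is h_1 = 120/19.

Answer: 120/19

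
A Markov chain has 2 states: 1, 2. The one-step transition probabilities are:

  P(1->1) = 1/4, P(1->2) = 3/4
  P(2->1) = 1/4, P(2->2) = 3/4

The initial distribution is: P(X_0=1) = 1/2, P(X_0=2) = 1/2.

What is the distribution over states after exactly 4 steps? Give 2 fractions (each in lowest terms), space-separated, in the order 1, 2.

Propagating the distribution step by step (d_{t+1} = d_t * P):
d_0 = (1=1/2, 2=1/2)
  d_1[1] = 1/2*1/4 + 1/2*1/4 = 1/4
  d_1[2] = 1/2*3/4 + 1/2*3/4 = 3/4
d_1 = (1=1/4, 2=3/4)
  d_2[1] = 1/4*1/4 + 3/4*1/4 = 1/4
  d_2[2] = 1/4*3/4 + 3/4*3/4 = 3/4
d_2 = (1=1/4, 2=3/4)
  d_3[1] = 1/4*1/4 + 3/4*1/4 = 1/4
  d_3[2] = 1/4*3/4 + 3/4*3/4 = 3/4
d_3 = (1=1/4, 2=3/4)
  d_4[1] = 1/4*1/4 + 3/4*1/4 = 1/4
  d_4[2] = 1/4*3/4 + 3/4*3/4 = 3/4
d_4 = (1=1/4, 2=3/4)

Answer: 1/4 3/4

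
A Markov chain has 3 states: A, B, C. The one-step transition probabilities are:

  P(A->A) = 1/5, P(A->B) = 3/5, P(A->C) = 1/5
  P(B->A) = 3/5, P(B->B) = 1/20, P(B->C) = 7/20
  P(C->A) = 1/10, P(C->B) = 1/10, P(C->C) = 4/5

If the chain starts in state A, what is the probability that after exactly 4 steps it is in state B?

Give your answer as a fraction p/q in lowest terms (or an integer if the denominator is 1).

Answer: 7937/40000

Derivation:
Computing P^4 by repeated multiplication:
P^1 =
  A: [1/5, 3/5, 1/5]
  B: [3/5, 1/20, 7/20]
  C: [1/10, 1/10, 4/5]
P^2 =
  A: [21/50, 17/100, 41/100]
  B: [37/200, 159/400, 167/400]
  C: [4/25, 29/200, 139/200]
P^3 =
  A: [227/1000, 603/2000, 943/2000]
  B: [1269/4000, 1381/8000, 4081/8000]
  C: [377/2000, 691/4000, 511/800]
P^4 =
  A: [5469/20000, 7937/40000, 169/320]
  B: [17443/80000, 39999/160000, 17023/32000]
  C: [8209/40000, 14849/80000, 48733/80000]

(P^4)[A -> B] = 7937/40000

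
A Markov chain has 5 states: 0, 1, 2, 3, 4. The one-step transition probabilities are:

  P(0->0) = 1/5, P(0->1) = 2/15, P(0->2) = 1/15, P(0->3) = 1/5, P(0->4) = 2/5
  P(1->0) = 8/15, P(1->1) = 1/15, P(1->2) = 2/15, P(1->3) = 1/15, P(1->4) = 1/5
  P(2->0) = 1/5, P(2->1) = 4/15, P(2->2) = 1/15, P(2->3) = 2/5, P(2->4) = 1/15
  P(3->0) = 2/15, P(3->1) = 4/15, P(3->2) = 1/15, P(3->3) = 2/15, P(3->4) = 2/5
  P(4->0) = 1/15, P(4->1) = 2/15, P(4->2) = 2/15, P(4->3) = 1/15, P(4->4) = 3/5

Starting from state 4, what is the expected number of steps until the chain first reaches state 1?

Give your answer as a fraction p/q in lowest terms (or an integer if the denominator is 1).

Answer: 7455/1229

Derivation:
Let h_i = expected steps to first reach 1 from state i.
Boundary: h_1 = 0.
First-step equations for the other states:
  h_0 = 1 + 1/5*h_0 + 2/15*h_1 + 1/15*h_2 + 1/5*h_3 + 2/5*h_4
  h_2 = 1 + 1/5*h_0 + 4/15*h_1 + 1/15*h_2 + 2/5*h_3 + 1/15*h_4
  h_3 = 1 + 2/15*h_0 + 4/15*h_1 + 1/15*h_2 + 2/15*h_3 + 2/5*h_4
  h_4 = 1 + 1/15*h_0 + 2/15*h_1 + 2/15*h_2 + 1/15*h_3 + 3/5*h_4

Substituting h_1 = 0 and rearranging gives the linear system (I - Q) h = 1:
  [4/5, -1/15, -1/5, -2/5] . (h_0, h_2, h_3, h_4) = 1
  [-1/5, 14/15, -2/5, -1/15] . (h_0, h_2, h_3, h_4) = 1
  [-2/15, -1/15, 13/15, -2/5] . (h_0, h_2, h_3, h_4) = 1
  [-1/15, -2/15, -1/15, 2/5] . (h_0, h_2, h_3, h_4) = 1

Solving yields:
  h_0 = 7400/1229
  h_2 = 6210/1229
  h_3 = 6475/1229
  h_4 = 7455/1229

Starting state is 4, so the expected hitting time is h_4 = 7455/1229.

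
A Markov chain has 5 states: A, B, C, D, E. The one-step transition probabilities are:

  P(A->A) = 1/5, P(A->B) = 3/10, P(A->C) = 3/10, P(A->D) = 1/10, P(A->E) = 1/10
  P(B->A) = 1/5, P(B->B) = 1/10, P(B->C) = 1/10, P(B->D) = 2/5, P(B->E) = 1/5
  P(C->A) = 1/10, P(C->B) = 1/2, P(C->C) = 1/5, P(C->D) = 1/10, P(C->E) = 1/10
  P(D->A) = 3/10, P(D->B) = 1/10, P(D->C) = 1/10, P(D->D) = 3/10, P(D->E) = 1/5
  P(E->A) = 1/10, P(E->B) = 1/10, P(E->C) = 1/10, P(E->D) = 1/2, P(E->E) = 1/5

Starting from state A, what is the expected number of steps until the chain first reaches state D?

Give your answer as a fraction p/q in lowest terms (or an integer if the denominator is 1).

Let h_i = expected steps to first reach D from state i.
Boundary: h_D = 0.
First-step equations for the other states:
  h_A = 1 + 1/5*h_A + 3/10*h_B + 3/10*h_C + 1/10*h_D + 1/10*h_E
  h_B = 1 + 1/5*h_A + 1/10*h_B + 1/10*h_C + 2/5*h_D + 1/5*h_E
  h_C = 1 + 1/10*h_A + 1/2*h_B + 1/5*h_C + 1/10*h_D + 1/10*h_E
  h_E = 1 + 1/10*h_A + 1/10*h_B + 1/10*h_C + 1/2*h_D + 1/5*h_E

Substituting h_D = 0 and rearranging gives the linear system (I - Q) h = 1:
  [4/5, -3/10, -3/10, -1/10] . (h_A, h_B, h_C, h_E) = 1
  [-1/5, 9/10, -1/10, -1/5] . (h_A, h_B, h_C, h_E) = 1
  [-1/10, -1/2, 4/5, -1/10] . (h_A, h_B, h_C, h_E) = 1
  [-1/10, -1/10, -1/10, 4/5] . (h_A, h_B, h_C, h_E) = 1

Solving yields:
  h_A = 500/117
  h_B = 202/65
  h_C = 264/65
  h_E = 1568/585

Starting state is A, so the expected hitting time is h_A = 500/117.

Answer: 500/117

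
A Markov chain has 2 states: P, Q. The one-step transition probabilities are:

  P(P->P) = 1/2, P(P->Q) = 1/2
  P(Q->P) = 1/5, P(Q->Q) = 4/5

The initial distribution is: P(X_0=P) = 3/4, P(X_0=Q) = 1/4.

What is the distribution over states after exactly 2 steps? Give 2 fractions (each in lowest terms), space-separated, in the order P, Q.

Propagating the distribution step by step (d_{t+1} = d_t * P):
d_0 = (P=3/4, Q=1/4)
  d_1[P] = 3/4*1/2 + 1/4*1/5 = 17/40
  d_1[Q] = 3/4*1/2 + 1/4*4/5 = 23/40
d_1 = (P=17/40, Q=23/40)
  d_2[P] = 17/40*1/2 + 23/40*1/5 = 131/400
  d_2[Q] = 17/40*1/2 + 23/40*4/5 = 269/400
d_2 = (P=131/400, Q=269/400)

Answer: 131/400 269/400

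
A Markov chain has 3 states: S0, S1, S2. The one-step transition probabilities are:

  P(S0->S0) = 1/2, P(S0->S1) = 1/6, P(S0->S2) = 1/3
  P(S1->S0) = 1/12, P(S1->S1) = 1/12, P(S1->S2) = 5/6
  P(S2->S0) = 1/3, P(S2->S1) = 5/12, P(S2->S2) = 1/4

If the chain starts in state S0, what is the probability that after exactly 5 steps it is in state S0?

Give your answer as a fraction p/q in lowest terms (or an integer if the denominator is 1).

Answer: 1499/4608

Derivation:
Computing P^5 by repeated multiplication:
P^1 =
  S0: [1/2, 1/6, 1/3]
  S1: [1/12, 1/12, 5/6]
  S2: [1/3, 5/12, 1/4]
P^2 =
  S0: [3/8, 17/72, 7/18]
  S1: [47/144, 53/144, 11/36]
  S2: [41/144, 7/36, 25/48]
P^3 =
  S0: [97/288, 211/864, 181/432]
  S1: [511/1728, 367/1728, 425/864]
  S2: [287/864, 485/1728, 223/576]
P^4 =
  S0: [1135/3456, 2603/10368, 545/1296]
  S1: [6833/20736, 5639/20736, 1033/2592]
  S2: [6605/20736, 2489/10368, 113/256]
P^5 =
  S0: [1499/4608, 31213/124416, 26365/62208]
  S1: [79693/248832, 60625/248832, 54257/124416]
  S2: [20305/62208, 63953/248832, 34553/82944]

(P^5)[S0 -> S0] = 1499/4608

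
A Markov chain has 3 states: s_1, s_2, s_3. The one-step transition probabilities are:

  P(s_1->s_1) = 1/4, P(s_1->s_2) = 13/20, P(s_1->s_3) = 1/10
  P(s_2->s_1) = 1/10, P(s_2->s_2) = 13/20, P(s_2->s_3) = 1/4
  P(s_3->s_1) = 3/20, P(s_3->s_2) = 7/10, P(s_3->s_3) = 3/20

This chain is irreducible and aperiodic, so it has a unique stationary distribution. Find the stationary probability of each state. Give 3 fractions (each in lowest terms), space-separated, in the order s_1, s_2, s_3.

The stationary distribution satisfies pi = pi * P, i.e.:
  pi_s_1 = 1/4*pi_s_1 + 1/10*pi_s_2 + 3/20*pi_s_3
  pi_s_2 = 13/20*pi_s_1 + 13/20*pi_s_2 + 7/10*pi_s_3
  pi_s_3 = 1/10*pi_s_1 + 1/4*pi_s_2 + 3/20*pi_s_3
with normalization: pi_s_1 + pi_s_2 + pi_s_3 = 1.

Using the first 2 balance equations plus normalization, the linear system A*pi = b is:
  [-3/4, 1/10, 3/20] . pi = 0
  [13/20, -7/20, 7/10] . pi = 0
  [1, 1, 1] . pi = 1

Solving yields:
  pi_s_1 = 49/377
  pi_s_2 = 249/377
  pi_s_3 = 79/377

Verification (pi * P):
  49/377*1/4 + 249/377*1/10 + 79/377*3/20 = 49/377 = pi_s_1  (ok)
  49/377*13/20 + 249/377*13/20 + 79/377*7/10 = 249/377 = pi_s_2  (ok)
  49/377*1/10 + 249/377*1/4 + 79/377*3/20 = 79/377 = pi_s_3  (ok)

Answer: 49/377 249/377 79/377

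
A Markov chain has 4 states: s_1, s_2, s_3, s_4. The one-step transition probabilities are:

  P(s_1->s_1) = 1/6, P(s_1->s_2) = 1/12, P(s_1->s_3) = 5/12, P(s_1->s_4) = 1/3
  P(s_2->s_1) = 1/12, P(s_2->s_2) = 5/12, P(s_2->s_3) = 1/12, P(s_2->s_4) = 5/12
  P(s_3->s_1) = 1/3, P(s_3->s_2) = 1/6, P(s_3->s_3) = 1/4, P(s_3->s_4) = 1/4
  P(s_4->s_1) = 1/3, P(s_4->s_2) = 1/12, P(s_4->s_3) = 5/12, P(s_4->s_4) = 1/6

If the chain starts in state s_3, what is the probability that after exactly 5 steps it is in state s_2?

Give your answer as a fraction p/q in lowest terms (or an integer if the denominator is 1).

Answer: 5093/31104

Derivation:
Computing P^5 by repeated multiplication:
P^1 =
  s_1: [1/6, 1/12, 5/12, 1/3]
  s_2: [1/12, 5/12, 1/12, 5/12]
  s_3: [1/3, 1/6, 1/4, 1/4]
  s_4: [1/3, 1/12, 5/12, 1/6]
P^2 =
  s_1: [41/144, 7/48, 23/72, 1/4]
  s_2: [31/144, 11/48, 19/72, 7/24]
  s_3: [17/72, 23/144, 23/72, 41/144]
  s_4: [37/144, 7/48, 23/72, 5/18]
P^3 =
  s_1: [431/1728, 137/864, 17/54, 479/1728]
  s_2: [415/1728, 157/864, 8/27, 487/1728]
  s_3: [439/1728, 47/288, 67/216, 157/576]
  s_4: [439/1728, 137/864, 17/54, 157/576]
P^4 =
  s_1: [1307/5184, 421/2592, 269/864, 1421/5184]
  s_2: [1285/5184, 437/2592, 265/864, 1435/5184]
  s_3: [1297/5184, 53/324, 805/2592, 1429/5184]
  s_4: [1303/5184, 421/2592, 269/864, 475/1728]
P^5 =
  s_1: [3899/15552, 5083/31104, 4831/15552, 8561/31104]
  s_2: [1943/7776, 5135/31104, 4811/15552, 8575/31104]
  s_3: [7799/31104, 5093/31104, 1609/5184, 4279/15552]
  s_4: [3901/15552, 5083/31104, 4831/15552, 8557/31104]

(P^5)[s_3 -> s_2] = 5093/31104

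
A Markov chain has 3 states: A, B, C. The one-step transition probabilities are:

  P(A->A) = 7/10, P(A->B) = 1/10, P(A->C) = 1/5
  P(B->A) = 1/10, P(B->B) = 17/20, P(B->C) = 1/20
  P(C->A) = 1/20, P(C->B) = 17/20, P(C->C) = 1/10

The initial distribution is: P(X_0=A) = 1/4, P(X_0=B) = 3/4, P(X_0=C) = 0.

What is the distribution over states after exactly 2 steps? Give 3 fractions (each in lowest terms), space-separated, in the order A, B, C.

Answer: 393/1600 53/80 147/1600

Derivation:
Propagating the distribution step by step (d_{t+1} = d_t * P):
d_0 = (A=1/4, B=3/4, C=0)
  d_1[A] = 1/4*7/10 + 3/4*1/10 + 0*1/20 = 1/4
  d_1[B] = 1/4*1/10 + 3/4*17/20 + 0*17/20 = 53/80
  d_1[C] = 1/4*1/5 + 3/4*1/20 + 0*1/10 = 7/80
d_1 = (A=1/4, B=53/80, C=7/80)
  d_2[A] = 1/4*7/10 + 53/80*1/10 + 7/80*1/20 = 393/1600
  d_2[B] = 1/4*1/10 + 53/80*17/20 + 7/80*17/20 = 53/80
  d_2[C] = 1/4*1/5 + 53/80*1/20 + 7/80*1/10 = 147/1600
d_2 = (A=393/1600, B=53/80, C=147/1600)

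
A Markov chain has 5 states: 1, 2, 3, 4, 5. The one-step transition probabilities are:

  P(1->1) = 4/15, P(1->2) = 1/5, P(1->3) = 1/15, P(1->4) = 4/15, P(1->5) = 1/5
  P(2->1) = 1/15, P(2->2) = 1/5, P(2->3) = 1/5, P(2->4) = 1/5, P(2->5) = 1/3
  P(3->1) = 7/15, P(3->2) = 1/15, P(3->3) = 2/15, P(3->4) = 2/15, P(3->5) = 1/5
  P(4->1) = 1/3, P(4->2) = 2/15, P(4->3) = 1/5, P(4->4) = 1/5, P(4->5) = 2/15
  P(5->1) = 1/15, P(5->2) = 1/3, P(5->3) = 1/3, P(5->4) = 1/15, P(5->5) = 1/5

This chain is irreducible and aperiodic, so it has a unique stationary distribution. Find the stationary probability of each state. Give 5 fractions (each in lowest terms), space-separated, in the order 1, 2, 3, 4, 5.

Answer: 2947/12590 242/1259 2329/12590 220/1259 1347/6295

Derivation:
The stationary distribution satisfies pi = pi * P, i.e.:
  pi_1 = 4/15*pi_1 + 1/15*pi_2 + 7/15*pi_3 + 1/3*pi_4 + 1/15*pi_5
  pi_2 = 1/5*pi_1 + 1/5*pi_2 + 1/15*pi_3 + 2/15*pi_4 + 1/3*pi_5
  pi_3 = 1/15*pi_1 + 1/5*pi_2 + 2/15*pi_3 + 1/5*pi_4 + 1/3*pi_5
  pi_4 = 4/15*pi_1 + 1/5*pi_2 + 2/15*pi_3 + 1/5*pi_4 + 1/15*pi_5
  pi_5 = 1/5*pi_1 + 1/3*pi_2 + 1/5*pi_3 + 2/15*pi_4 + 1/5*pi_5
with normalization: pi_1 + pi_2 + pi_3 + pi_4 + pi_5 = 1.

Using the first 4 balance equations plus normalization, the linear system A*pi = b is:
  [-11/15, 1/15, 7/15, 1/3, 1/15] . pi = 0
  [1/5, -4/5, 1/15, 2/15, 1/3] . pi = 0
  [1/15, 1/5, -13/15, 1/5, 1/3] . pi = 0
  [4/15, 1/5, 2/15, -4/5, 1/15] . pi = 0
  [1, 1, 1, 1, 1] . pi = 1

Solving yields:
  pi_1 = 2947/12590
  pi_2 = 242/1259
  pi_3 = 2329/12590
  pi_4 = 220/1259
  pi_5 = 1347/6295

Verification (pi * P):
  2947/12590*4/15 + 242/1259*1/15 + 2329/12590*7/15 + 220/1259*1/3 + 1347/6295*1/15 = 2947/12590 = pi_1  (ok)
  2947/12590*1/5 + 242/1259*1/5 + 2329/12590*1/15 + 220/1259*2/15 + 1347/6295*1/3 = 242/1259 = pi_2  (ok)
  2947/12590*1/15 + 242/1259*1/5 + 2329/12590*2/15 + 220/1259*1/5 + 1347/6295*1/3 = 2329/12590 = pi_3  (ok)
  2947/12590*4/15 + 242/1259*1/5 + 2329/12590*2/15 + 220/1259*1/5 + 1347/6295*1/15 = 220/1259 = pi_4  (ok)
  2947/12590*1/5 + 242/1259*1/3 + 2329/12590*1/5 + 220/1259*2/15 + 1347/6295*1/5 = 1347/6295 = pi_5  (ok)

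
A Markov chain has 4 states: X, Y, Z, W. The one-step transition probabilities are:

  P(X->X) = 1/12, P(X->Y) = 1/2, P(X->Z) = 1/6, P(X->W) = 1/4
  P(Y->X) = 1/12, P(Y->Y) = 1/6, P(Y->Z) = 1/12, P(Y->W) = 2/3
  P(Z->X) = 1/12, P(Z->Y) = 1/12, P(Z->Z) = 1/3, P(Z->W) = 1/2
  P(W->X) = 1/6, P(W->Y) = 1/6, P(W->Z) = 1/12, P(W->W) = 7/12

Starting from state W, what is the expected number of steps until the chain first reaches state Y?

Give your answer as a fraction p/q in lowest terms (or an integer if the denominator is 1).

Let h_i = expected steps to first reach Y from state i.
Boundary: h_Y = 0.
First-step equations for the other states:
  h_X = 1 + 1/12*h_X + 1/2*h_Y + 1/6*h_Z + 1/4*h_W
  h_Z = 1 + 1/12*h_X + 1/12*h_Y + 1/3*h_Z + 1/2*h_W
  h_W = 1 + 1/6*h_X + 1/6*h_Y + 1/12*h_Z + 7/12*h_W

Substituting h_Y = 0 and rearranging gives the linear system (I - Q) h = 1:
  [11/12, -1/6, -1/4] . (h_X, h_Z, h_W) = 1
  [-1/12, 2/3, -1/2] . (h_X, h_Z, h_W) = 1
  [-1/6, -1/12, 5/12] . (h_X, h_Z, h_W) = 1

Solving yields:
  h_X = 996/289
  h_Z = 1620/289
  h_W = 1416/289

Starting state is W, so the expected hitting time is h_W = 1416/289.

Answer: 1416/289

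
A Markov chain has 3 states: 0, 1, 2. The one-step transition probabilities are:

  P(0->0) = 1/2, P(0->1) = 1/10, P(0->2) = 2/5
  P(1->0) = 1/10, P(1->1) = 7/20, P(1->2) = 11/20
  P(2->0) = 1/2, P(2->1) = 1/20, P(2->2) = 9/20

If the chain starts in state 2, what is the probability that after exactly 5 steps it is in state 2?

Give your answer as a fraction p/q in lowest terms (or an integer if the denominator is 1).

Answer: 43737/100000

Derivation:
Computing P^5 by repeated multiplication:
P^1 =
  0: [1/2, 1/10, 2/5]
  1: [1/10, 7/20, 11/20]
  2: [1/2, 1/20, 9/20]
P^2 =
  0: [23/50, 21/200, 87/200]
  1: [9/25, 4/25, 12/25]
  2: [12/25, 9/100, 43/100]
P^3 =
  0: [229/500, 209/2000, 7/16]
  1: [109/250, 29/250, 56/125]
  2: [58/125, 101/1000, 87/200]
P^4 =
  0: [2291/5000, 417/4000, 8751/20000]
  1: [567/1250, 533/5000, 2199/5000]
  2: [1149/2500, 207/2000, 4369/10000]
P^5 =
  0: [4583/10000, 20837/200000, 87503/200000]
  1: [5717/12500, 5233/50000, 21899/50000]
  2: [2293/5000, 10403/100000, 43737/100000]

(P^5)[2 -> 2] = 43737/100000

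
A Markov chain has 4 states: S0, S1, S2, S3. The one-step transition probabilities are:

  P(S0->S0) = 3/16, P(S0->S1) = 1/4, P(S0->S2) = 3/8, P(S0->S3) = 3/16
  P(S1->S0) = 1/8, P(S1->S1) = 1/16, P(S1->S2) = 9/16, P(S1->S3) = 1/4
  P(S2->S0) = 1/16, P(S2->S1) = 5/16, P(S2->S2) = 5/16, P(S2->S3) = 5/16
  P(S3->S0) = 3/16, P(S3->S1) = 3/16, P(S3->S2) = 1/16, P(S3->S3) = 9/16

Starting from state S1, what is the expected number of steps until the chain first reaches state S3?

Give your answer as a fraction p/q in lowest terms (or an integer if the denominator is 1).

Let h_i = expected steps to first reach S3 from state i.
Boundary: h_S3 = 0.
First-step equations for the other states:
  h_S0 = 1 + 3/16*h_S0 + 1/4*h_S1 + 3/8*h_S2 + 3/16*h_S3
  h_S1 = 1 + 1/8*h_S0 + 1/16*h_S1 + 9/16*h_S2 + 1/4*h_S3
  h_S2 = 1 + 1/16*h_S0 + 5/16*h_S1 + 5/16*h_S2 + 5/16*h_S3

Substituting h_S3 = 0 and rearranging gives the linear system (I - Q) h = 1:
  [13/16, -1/4, -3/8] . (h_S0, h_S1, h_S2) = 1
  [-1/8, 15/16, -9/16] . (h_S0, h_S1, h_S2) = 1
  [-1/16, -5/16, 11/16] . (h_S0, h_S1, h_S2) = 1

Solving yields:
  h_S0 = 2560/643
  h_S1 = 2376/643
  h_S2 = 2248/643

Starting state is S1, so the expected hitting time is h_S1 = 2376/643.

Answer: 2376/643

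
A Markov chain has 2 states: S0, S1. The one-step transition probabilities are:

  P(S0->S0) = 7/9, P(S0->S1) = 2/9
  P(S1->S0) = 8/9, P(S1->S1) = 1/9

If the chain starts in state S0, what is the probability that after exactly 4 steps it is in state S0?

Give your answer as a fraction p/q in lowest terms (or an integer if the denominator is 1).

Answer: 5249/6561

Derivation:
Computing P^4 by repeated multiplication:
P^1 =
  S0: [7/9, 2/9]
  S1: [8/9, 1/9]
P^2 =
  S0: [65/81, 16/81]
  S1: [64/81, 17/81]
P^3 =
  S0: [583/729, 146/729]
  S1: [584/729, 145/729]
P^4 =
  S0: [5249/6561, 1312/6561]
  S1: [5248/6561, 1313/6561]

(P^4)[S0 -> S0] = 5249/6561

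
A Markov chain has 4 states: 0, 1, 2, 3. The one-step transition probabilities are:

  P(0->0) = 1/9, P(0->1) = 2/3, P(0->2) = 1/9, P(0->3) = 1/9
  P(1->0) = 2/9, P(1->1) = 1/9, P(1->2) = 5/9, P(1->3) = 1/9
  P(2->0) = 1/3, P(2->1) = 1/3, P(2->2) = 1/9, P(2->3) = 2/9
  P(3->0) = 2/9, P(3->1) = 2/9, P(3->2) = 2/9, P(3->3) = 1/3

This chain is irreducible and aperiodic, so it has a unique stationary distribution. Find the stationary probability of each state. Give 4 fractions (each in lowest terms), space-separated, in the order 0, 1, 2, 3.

Answer: 5/22 7/22 3/11 2/11

Derivation:
The stationary distribution satisfies pi = pi * P, i.e.:
  pi_0 = 1/9*pi_0 + 2/9*pi_1 + 1/3*pi_2 + 2/9*pi_3
  pi_1 = 2/3*pi_0 + 1/9*pi_1 + 1/3*pi_2 + 2/9*pi_3
  pi_2 = 1/9*pi_0 + 5/9*pi_1 + 1/9*pi_2 + 2/9*pi_3
  pi_3 = 1/9*pi_0 + 1/9*pi_1 + 2/9*pi_2 + 1/3*pi_3
with normalization: pi_0 + pi_1 + pi_2 + pi_3 = 1.

Using the first 3 balance equations plus normalization, the linear system A*pi = b is:
  [-8/9, 2/9, 1/3, 2/9] . pi = 0
  [2/3, -8/9, 1/3, 2/9] . pi = 0
  [1/9, 5/9, -8/9, 2/9] . pi = 0
  [1, 1, 1, 1] . pi = 1

Solving yields:
  pi_0 = 5/22
  pi_1 = 7/22
  pi_2 = 3/11
  pi_3 = 2/11

Verification (pi * P):
  5/22*1/9 + 7/22*2/9 + 3/11*1/3 + 2/11*2/9 = 5/22 = pi_0  (ok)
  5/22*2/3 + 7/22*1/9 + 3/11*1/3 + 2/11*2/9 = 7/22 = pi_1  (ok)
  5/22*1/9 + 7/22*5/9 + 3/11*1/9 + 2/11*2/9 = 3/11 = pi_2  (ok)
  5/22*1/9 + 7/22*1/9 + 3/11*2/9 + 2/11*1/3 = 2/11 = pi_3  (ok)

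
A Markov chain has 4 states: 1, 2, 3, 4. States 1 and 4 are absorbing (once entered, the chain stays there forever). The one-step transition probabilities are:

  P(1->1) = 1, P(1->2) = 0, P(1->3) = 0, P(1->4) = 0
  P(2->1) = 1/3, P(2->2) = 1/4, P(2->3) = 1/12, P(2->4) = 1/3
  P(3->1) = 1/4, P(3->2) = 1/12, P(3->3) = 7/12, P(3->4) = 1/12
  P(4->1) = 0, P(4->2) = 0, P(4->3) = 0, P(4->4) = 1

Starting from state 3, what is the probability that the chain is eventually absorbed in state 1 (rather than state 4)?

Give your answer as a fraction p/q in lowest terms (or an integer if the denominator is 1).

Let a_i = P(absorbed in 1 | start in state i).
Boundary conditions: a_1 = 1, a_4 = 0.
For each transient state i, a_i = sum_j P(i->j) * a_j:
  a_2 = 1/3*a_1 + 1/4*a_2 + 1/12*a_3 + 1/3*a_4
  a_3 = 1/4*a_1 + 1/12*a_2 + 7/12*a_3 + 1/12*a_4

Substituting a_1 = 1 and a_4 = 0, rearrange to (I - Q) a = r where r[i] = P(i -> 1):
  [3/4, -1/12] . (a_2, a_3) = 1/3
  [-1/12, 5/12] . (a_2, a_3) = 1/4

Solving yields:
  a_2 = 23/44
  a_3 = 31/44

Starting state is 3, so the absorption probability is a_3 = 31/44.

Answer: 31/44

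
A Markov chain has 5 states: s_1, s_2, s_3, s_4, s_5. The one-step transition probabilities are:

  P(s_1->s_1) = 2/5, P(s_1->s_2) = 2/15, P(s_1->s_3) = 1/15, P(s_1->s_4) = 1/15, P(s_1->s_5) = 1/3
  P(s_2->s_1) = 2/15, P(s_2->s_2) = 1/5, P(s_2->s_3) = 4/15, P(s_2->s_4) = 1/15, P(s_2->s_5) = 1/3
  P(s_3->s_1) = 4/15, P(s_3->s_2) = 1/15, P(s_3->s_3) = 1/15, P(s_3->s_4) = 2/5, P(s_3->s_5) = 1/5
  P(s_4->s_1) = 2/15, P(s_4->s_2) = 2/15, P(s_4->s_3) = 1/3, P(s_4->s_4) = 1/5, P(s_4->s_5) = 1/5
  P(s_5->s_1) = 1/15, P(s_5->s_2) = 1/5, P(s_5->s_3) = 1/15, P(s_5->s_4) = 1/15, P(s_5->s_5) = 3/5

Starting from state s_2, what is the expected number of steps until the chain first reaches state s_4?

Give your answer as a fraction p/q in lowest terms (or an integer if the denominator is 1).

Let h_i = expected steps to first reach s_4 from state i.
Boundary: h_s_4 = 0.
First-step equations for the other states:
  h_s_1 = 1 + 2/5*h_s_1 + 2/15*h_s_2 + 1/15*h_s_3 + 1/15*h_s_4 + 1/3*h_s_5
  h_s_2 = 1 + 2/15*h_s_1 + 1/5*h_s_2 + 4/15*h_s_3 + 1/15*h_s_4 + 1/3*h_s_5
  h_s_3 = 1 + 4/15*h_s_1 + 1/15*h_s_2 + 1/15*h_s_3 + 2/5*h_s_4 + 1/5*h_s_5
  h_s_5 = 1 + 1/15*h_s_1 + 1/5*h_s_2 + 1/15*h_s_3 + 1/15*h_s_4 + 3/5*h_s_5

Substituting h_s_4 = 0 and rearranging gives the linear system (I - Q) h = 1:
  [3/5, -2/15, -1/15, -1/3] . (h_s_1, h_s_2, h_s_3, h_s_5) = 1
  [-2/15, 4/5, -4/15, -1/3] . (h_s_1, h_s_2, h_s_3, h_s_5) = 1
  [-4/15, -1/15, 14/15, -1/5] . (h_s_1, h_s_2, h_s_3, h_s_5) = 1
  [-1/15, -1/5, -1/15, 2/5] . (h_s_1, h_s_2, h_s_3, h_s_5) = 1

Solving yields:
  h_s_1 = 35235/3524
  h_s_2 = 8190/881
  h_s_3 = 23685/3524
  h_s_5 = 17505/1762

Starting state is s_2, so the expected hitting time is h_s_2 = 8190/881.

Answer: 8190/881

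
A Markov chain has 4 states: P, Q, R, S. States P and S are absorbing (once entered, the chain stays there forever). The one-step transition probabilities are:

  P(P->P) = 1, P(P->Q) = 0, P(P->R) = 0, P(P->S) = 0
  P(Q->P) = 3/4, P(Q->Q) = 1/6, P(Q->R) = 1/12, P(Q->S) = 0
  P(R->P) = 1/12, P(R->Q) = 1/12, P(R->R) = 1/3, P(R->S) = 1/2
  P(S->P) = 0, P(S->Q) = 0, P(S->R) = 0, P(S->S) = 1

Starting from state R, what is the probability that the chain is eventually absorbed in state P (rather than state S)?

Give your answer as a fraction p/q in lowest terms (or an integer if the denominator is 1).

Let a_i = P(absorbed in P | start in state i).
Boundary conditions: a_P = 1, a_S = 0.
For each transient state i, a_i = sum_j P(i->j) * a_j:
  a_Q = 3/4*a_P + 1/6*a_Q + 1/12*a_R + 0*a_S
  a_R = 1/12*a_P + 1/12*a_Q + 1/3*a_R + 1/2*a_S

Substituting a_P = 1 and a_S = 0, rearrange to (I - Q) a = r where r[i] = P(i -> P):
  [5/6, -1/12] . (a_Q, a_R) = 3/4
  [-1/12, 2/3] . (a_Q, a_R) = 1/12

Solving yields:
  a_Q = 73/79
  a_R = 19/79

Starting state is R, so the absorption probability is a_R = 19/79.

Answer: 19/79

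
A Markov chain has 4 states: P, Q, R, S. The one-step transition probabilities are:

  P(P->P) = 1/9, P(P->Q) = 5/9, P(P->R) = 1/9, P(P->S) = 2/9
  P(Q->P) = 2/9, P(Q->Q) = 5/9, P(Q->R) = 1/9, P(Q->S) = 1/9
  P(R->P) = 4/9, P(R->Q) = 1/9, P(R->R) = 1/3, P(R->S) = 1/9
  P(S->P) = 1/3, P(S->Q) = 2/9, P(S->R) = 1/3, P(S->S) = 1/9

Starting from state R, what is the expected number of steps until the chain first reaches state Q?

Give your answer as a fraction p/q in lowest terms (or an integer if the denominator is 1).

Answer: 981/265

Derivation:
Let h_i = expected steps to first reach Q from state i.
Boundary: h_Q = 0.
First-step equations for the other states:
  h_P = 1 + 1/9*h_P + 5/9*h_Q + 1/9*h_R + 2/9*h_S
  h_R = 1 + 4/9*h_P + 1/9*h_Q + 1/3*h_R + 1/9*h_S
  h_S = 1 + 1/3*h_P + 2/9*h_Q + 1/3*h_R + 1/9*h_S

Substituting h_Q = 0 and rearranging gives the linear system (I - Q) h = 1:
  [8/9, -1/9, -2/9] . (h_P, h_R, h_S) = 1
  [-4/9, 2/3, -1/9] . (h_P, h_R, h_S) = 1
  [-1/3, -1/3, 8/9] . (h_P, h_R, h_S) = 1

Solving yields:
  h_P = 648/265
  h_R = 981/265
  h_S = 909/265

Starting state is R, so the expected hitting time is h_R = 981/265.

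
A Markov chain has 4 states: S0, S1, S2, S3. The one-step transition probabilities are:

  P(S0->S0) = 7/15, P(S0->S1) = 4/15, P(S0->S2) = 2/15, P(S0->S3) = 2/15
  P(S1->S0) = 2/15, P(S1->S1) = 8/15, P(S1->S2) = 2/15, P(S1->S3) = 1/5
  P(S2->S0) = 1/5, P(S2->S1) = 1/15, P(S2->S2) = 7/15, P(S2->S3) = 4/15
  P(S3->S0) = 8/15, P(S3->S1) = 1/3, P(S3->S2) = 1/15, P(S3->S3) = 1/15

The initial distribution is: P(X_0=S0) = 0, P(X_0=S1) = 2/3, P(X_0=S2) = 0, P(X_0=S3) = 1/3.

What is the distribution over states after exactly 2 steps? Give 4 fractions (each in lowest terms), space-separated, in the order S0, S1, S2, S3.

Propagating the distribution step by step (d_{t+1} = d_t * P):
d_0 = (S0=0, S1=2/3, S2=0, S3=1/3)
  d_1[S0] = 0*7/15 + 2/3*2/15 + 0*1/5 + 1/3*8/15 = 4/15
  d_1[S1] = 0*4/15 + 2/3*8/15 + 0*1/15 + 1/3*1/3 = 7/15
  d_1[S2] = 0*2/15 + 2/3*2/15 + 0*7/15 + 1/3*1/15 = 1/9
  d_1[S3] = 0*2/15 + 2/3*1/5 + 0*4/15 + 1/3*1/15 = 7/45
d_1 = (S0=4/15, S1=7/15, S2=1/9, S3=7/45)
  d_2[S0] = 4/15*7/15 + 7/15*2/15 + 1/9*1/5 + 7/45*8/15 = 197/675
  d_2[S1] = 4/15*4/15 + 7/15*8/15 + 1/9*1/15 + 7/45*1/3 = 256/675
  d_2[S2] = 4/15*2/15 + 7/15*2/15 + 1/9*7/15 + 7/45*1/15 = 4/25
  d_2[S3] = 4/15*2/15 + 7/15*1/5 + 1/9*4/15 + 7/45*1/15 = 38/225
d_2 = (S0=197/675, S1=256/675, S2=4/25, S3=38/225)

Answer: 197/675 256/675 4/25 38/225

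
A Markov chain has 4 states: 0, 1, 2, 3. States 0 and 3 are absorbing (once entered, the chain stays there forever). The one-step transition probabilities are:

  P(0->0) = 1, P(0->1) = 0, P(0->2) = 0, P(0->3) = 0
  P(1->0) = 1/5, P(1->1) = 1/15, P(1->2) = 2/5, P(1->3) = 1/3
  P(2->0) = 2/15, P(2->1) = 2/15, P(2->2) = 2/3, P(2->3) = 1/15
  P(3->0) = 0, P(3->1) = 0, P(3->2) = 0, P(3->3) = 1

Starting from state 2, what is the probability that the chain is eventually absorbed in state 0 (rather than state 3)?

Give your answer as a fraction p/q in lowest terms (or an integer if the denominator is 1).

Answer: 17/29

Derivation:
Let a_i = P(absorbed in 0 | start in state i).
Boundary conditions: a_0 = 1, a_3 = 0.
For each transient state i, a_i = sum_j P(i->j) * a_j:
  a_1 = 1/5*a_0 + 1/15*a_1 + 2/5*a_2 + 1/3*a_3
  a_2 = 2/15*a_0 + 2/15*a_1 + 2/3*a_2 + 1/15*a_3

Substituting a_0 = 1 and a_3 = 0, rearrange to (I - Q) a = r where r[i] = P(i -> 0):
  [14/15, -2/5] . (a_1, a_2) = 1/5
  [-2/15, 1/3] . (a_1, a_2) = 2/15

Solving yields:
  a_1 = 27/58
  a_2 = 17/29

Starting state is 2, so the absorption probability is a_2 = 17/29.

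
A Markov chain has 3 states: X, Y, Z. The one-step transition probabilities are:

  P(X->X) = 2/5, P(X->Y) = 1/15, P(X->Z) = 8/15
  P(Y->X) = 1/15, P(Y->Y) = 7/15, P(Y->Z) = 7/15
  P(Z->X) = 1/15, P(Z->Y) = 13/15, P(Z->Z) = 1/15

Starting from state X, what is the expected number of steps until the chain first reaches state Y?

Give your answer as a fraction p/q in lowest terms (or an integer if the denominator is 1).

Let h_i = expected steps to first reach Y from state i.
Boundary: h_Y = 0.
First-step equations for the other states:
  h_X = 1 + 2/5*h_X + 1/15*h_Y + 8/15*h_Z
  h_Z = 1 + 1/15*h_X + 13/15*h_Y + 1/15*h_Z

Substituting h_Y = 0 and rearranging gives the linear system (I - Q) h = 1:
  [3/5, -8/15] . (h_X, h_Z) = 1
  [-1/15, 14/15] . (h_X, h_Z) = 1

Solving yields:
  h_X = 165/59
  h_Z = 75/59

Starting state is X, so the expected hitting time is h_X = 165/59.

Answer: 165/59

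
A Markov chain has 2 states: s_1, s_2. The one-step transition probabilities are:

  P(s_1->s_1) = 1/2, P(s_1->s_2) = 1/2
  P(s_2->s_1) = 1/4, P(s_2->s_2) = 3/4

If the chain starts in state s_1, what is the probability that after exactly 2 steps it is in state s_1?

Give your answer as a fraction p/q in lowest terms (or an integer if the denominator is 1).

Answer: 3/8

Derivation:
Computing P^2 by repeated multiplication:
P^1 =
  s_1: [1/2, 1/2]
  s_2: [1/4, 3/4]
P^2 =
  s_1: [3/8, 5/8]
  s_2: [5/16, 11/16]

(P^2)[s_1 -> s_1] = 3/8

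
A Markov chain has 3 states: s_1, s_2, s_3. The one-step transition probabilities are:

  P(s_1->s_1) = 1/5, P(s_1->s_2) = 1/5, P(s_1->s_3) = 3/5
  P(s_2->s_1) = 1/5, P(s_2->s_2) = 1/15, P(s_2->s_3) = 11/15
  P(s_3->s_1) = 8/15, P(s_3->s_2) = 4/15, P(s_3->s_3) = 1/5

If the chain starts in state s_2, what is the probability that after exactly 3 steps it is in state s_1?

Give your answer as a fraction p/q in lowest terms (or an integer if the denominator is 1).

Computing P^3 by repeated multiplication:
P^1 =
  s_1: [1/5, 1/5, 3/5]
  s_2: [1/5, 1/15, 11/15]
  s_3: [8/15, 4/15, 1/5]
P^2 =
  s_1: [2/5, 16/75, 29/75]
  s_2: [4/9, 6/25, 71/225]
  s_3: [4/15, 8/45, 5/9]
P^3 =
  s_1: [74/225, 74/375, 533/1125]
  s_2: [206/675, 638/3375, 569/1125]
  s_3: [52/135, 16/75, 271/675]

(P^3)[s_2 -> s_1] = 206/675

Answer: 206/675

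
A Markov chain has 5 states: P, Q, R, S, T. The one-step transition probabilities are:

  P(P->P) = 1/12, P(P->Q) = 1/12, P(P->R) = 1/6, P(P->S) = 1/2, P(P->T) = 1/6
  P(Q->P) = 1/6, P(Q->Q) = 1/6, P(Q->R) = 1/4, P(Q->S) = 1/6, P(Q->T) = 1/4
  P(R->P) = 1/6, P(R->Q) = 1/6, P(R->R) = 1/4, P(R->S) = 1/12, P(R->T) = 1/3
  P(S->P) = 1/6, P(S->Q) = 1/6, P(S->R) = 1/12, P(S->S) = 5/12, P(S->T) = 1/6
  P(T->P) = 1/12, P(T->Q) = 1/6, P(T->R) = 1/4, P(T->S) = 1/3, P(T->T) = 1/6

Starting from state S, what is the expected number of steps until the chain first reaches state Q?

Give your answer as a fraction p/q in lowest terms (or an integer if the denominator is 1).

Let h_i = expected steps to first reach Q from state i.
Boundary: h_Q = 0.
First-step equations for the other states:
  h_P = 1 + 1/12*h_P + 1/12*h_Q + 1/6*h_R + 1/2*h_S + 1/6*h_T
  h_R = 1 + 1/6*h_P + 1/6*h_Q + 1/4*h_R + 1/12*h_S + 1/3*h_T
  h_S = 1 + 1/6*h_P + 1/6*h_Q + 1/12*h_R + 5/12*h_S + 1/6*h_T
  h_T = 1 + 1/12*h_P + 1/6*h_Q + 1/4*h_R + 1/3*h_S + 1/6*h_T

Substituting h_Q = 0 and rearranging gives the linear system (I - Q) h = 1:
  [11/12, -1/6, -1/2, -1/6] . (h_P, h_R, h_S, h_T) = 1
  [-1/6, 3/4, -1/12, -1/3] . (h_P, h_R, h_S, h_T) = 1
  [-1/6, -1/12, 7/12, -1/6] . (h_P, h_R, h_S, h_T) = 1
  [-1/12, -1/4, -1/3, 5/6] . (h_P, h_R, h_S, h_T) = 1

Solving yields:
  h_P = 9756/1405
  h_R = 9048/1405
  h_S = 1812/281
  h_T = 1800/281

Starting state is S, so the expected hitting time is h_S = 1812/281.

Answer: 1812/281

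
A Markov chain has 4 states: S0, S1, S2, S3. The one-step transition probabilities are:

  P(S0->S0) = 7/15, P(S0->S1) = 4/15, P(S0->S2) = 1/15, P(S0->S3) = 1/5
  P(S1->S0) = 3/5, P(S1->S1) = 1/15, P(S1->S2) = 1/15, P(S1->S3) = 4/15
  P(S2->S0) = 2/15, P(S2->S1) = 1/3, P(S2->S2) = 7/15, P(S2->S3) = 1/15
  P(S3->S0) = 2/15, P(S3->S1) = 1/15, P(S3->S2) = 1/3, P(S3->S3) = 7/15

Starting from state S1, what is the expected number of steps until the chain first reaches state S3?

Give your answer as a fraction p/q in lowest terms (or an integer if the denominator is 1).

Let h_i = expected steps to first reach S3 from state i.
Boundary: h_S3 = 0.
First-step equations for the other states:
  h_S0 = 1 + 7/15*h_S0 + 4/15*h_S1 + 1/15*h_S2 + 1/5*h_S3
  h_S1 = 1 + 3/5*h_S0 + 1/15*h_S1 + 1/15*h_S2 + 4/15*h_S3
  h_S2 = 1 + 2/15*h_S0 + 1/3*h_S1 + 7/15*h_S2 + 1/15*h_S3

Substituting h_S3 = 0 and rearranging gives the linear system (I - Q) h = 1:
  [8/15, -4/15, -1/15] . (h_S0, h_S1, h_S2) = 1
  [-3/5, 14/15, -1/15] . (h_S0, h_S1, h_S2) = 1
  [-2/15, -1/3, 8/15] . (h_S0, h_S1, h_S2) = 1

Solving yields:
  h_S0 = 2430/487
  h_S1 = 2295/487
  h_S2 = 2955/487

Starting state is S1, so the expected hitting time is h_S1 = 2295/487.

Answer: 2295/487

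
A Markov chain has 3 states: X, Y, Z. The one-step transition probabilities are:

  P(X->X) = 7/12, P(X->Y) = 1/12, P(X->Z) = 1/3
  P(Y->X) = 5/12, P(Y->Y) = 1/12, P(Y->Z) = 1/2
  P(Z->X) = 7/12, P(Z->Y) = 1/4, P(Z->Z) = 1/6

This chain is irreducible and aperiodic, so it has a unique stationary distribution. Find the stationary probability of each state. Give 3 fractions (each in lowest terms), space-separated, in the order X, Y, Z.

The stationary distribution satisfies pi = pi * P, i.e.:
  pi_X = 7/12*pi_X + 5/12*pi_Y + 7/12*pi_Z
  pi_Y = 1/12*pi_X + 1/12*pi_Y + 1/4*pi_Z
  pi_Z = 1/3*pi_X + 1/2*pi_Y + 1/6*pi_Z
with normalization: pi_X + pi_Y + pi_Z = 1.

Using the first 2 balance equations plus normalization, the linear system A*pi = b is:
  [-5/12, 5/12, 7/12] . pi = 0
  [1/12, -11/12, 1/4] . pi = 0
  [1, 1, 1] . pi = 1

Solving yields:
  pi_X = 23/41
  pi_Y = 11/82
  pi_Z = 25/82

Verification (pi * P):
  23/41*7/12 + 11/82*5/12 + 25/82*7/12 = 23/41 = pi_X  (ok)
  23/41*1/12 + 11/82*1/12 + 25/82*1/4 = 11/82 = pi_Y  (ok)
  23/41*1/3 + 11/82*1/2 + 25/82*1/6 = 25/82 = pi_Z  (ok)

Answer: 23/41 11/82 25/82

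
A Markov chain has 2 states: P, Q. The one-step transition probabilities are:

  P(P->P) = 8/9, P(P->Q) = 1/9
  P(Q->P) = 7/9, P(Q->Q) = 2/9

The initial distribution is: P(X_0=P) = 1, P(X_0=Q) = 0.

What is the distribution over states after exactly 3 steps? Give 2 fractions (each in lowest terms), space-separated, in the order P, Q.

Propagating the distribution step by step (d_{t+1} = d_t * P):
d_0 = (P=1, Q=0)
  d_1[P] = 1*8/9 + 0*7/9 = 8/9
  d_1[Q] = 1*1/9 + 0*2/9 = 1/9
d_1 = (P=8/9, Q=1/9)
  d_2[P] = 8/9*8/9 + 1/9*7/9 = 71/81
  d_2[Q] = 8/9*1/9 + 1/9*2/9 = 10/81
d_2 = (P=71/81, Q=10/81)
  d_3[P] = 71/81*8/9 + 10/81*7/9 = 638/729
  d_3[Q] = 71/81*1/9 + 10/81*2/9 = 91/729
d_3 = (P=638/729, Q=91/729)

Answer: 638/729 91/729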